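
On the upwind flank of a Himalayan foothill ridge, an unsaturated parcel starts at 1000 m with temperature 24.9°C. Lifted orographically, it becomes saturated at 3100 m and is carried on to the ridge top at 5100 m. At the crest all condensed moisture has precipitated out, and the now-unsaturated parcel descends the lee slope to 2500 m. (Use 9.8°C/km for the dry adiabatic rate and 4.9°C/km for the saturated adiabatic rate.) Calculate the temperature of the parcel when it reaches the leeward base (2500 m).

From 1000 m to 3100 m (dry): cools by 9.8 × 2.1 = 20.58°C, giving 4.32°C.
From 3100 m to 5100 m (saturated): cools by 4.9 × 2 = 9.8°C, giving -5.48°C.
From 5100 m to 2500 m (dry descent): warms by 9.8 × 2.6 = 25.48°C, giving 20°C.

20°C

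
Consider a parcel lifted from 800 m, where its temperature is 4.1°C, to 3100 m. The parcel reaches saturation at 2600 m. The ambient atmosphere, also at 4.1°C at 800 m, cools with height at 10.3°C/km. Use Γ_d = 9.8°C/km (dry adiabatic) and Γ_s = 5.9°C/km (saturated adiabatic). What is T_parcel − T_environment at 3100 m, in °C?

+3.1°C (parcel warmer than environment)

Parcel:
  From 800 m to 2600 m (dry): cools by 9.8 × 1.8 = 17.64°C, giving -13.54°C.
  From 2600 m to 3100 m (saturated): cools by 5.9 × 0.5 = 2.95°C, giving -16.49°C.
Environment:
  From 800 m to 3100 m (environment): cools by 10.3 × 2.3 = 23.69°C, giving -19.59°C.
T_parcel − T_env = -16.49 − (-19.59) = +3.1°C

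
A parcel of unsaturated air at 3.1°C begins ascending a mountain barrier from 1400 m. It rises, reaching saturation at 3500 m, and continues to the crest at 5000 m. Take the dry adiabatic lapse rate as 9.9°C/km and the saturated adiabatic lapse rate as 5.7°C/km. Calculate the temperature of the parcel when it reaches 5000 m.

-26.24°C

Dry to 3500 m: -9.9 × 2.1 km = -20.79°C, so T = -17.69°C.
Saturated to 5000 m: -5.7 × 1.5 km = -8.55°C, so T = -26.24°C.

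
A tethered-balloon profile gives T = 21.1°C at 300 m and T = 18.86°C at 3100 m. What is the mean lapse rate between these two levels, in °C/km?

Γ = −ΔT/Δz = (21.1 − 18.86) / (3100 − 300) m
  = 2.24°C / 2.8 km = 0.8°C/km

0.8°C/km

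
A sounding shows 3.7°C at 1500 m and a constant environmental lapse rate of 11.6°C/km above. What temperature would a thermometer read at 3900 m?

-24.14°C

1500–3900 m, environmental: Δz = 2.4 km ⇒ ΔT = -27.84°C; T = -24.14°C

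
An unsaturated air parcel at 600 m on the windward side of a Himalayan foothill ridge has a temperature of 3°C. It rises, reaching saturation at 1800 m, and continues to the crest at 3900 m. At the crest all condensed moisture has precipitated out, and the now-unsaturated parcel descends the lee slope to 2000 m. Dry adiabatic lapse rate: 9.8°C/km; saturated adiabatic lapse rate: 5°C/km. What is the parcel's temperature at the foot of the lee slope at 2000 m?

-0.64°C

600–1800 m, dry: Δz = 1.2 km ⇒ ΔT = -11.76°C; T = -8.76°C
1800–3900 m, saturated: Δz = 2.1 km ⇒ ΔT = -10.5°C; T = -19.26°C
3900–2000 m, dry descent: Δz = 1.9 km ⇒ ΔT = +18.62°C; T = -0.64°C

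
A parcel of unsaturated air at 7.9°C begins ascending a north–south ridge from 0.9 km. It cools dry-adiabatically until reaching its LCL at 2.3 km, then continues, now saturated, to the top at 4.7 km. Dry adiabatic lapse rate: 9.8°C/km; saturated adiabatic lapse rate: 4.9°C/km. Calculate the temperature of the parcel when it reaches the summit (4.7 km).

-17.58°C

Dry to 2300 m: -9.8 × 1.4 km = -13.72°C, so T = -5.82°C.
Saturated to 4700 m: -4.9 × 2.4 km = -11.76°C, so T = -17.58°C.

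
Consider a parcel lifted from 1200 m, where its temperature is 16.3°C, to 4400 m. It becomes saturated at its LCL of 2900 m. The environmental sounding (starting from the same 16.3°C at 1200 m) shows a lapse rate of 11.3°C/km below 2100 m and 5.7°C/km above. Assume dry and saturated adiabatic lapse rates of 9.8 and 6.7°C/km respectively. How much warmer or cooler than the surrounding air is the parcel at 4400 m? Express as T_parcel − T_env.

Parcel:
  Dry to 2900 m: -9.8 × 1.7 km = -16.66°C, so T = -0.36°C.
  Saturated to 4400 m: -6.7 × 1.5 km = -10.05°C, so T = -10.41°C.
Environment:
  Environment, lower layer to 2100 m: -11.3 × 0.9 km = -10.17°C, so T = 6.13°C.
  Environment, upper layer to 4400 m: -5.7 × 2.3 km = -13.11°C, so T = -6.98°C.
T_parcel − T_env = -10.41 − (-6.98) = -3.43°C

-3.43°C (parcel cooler than environment)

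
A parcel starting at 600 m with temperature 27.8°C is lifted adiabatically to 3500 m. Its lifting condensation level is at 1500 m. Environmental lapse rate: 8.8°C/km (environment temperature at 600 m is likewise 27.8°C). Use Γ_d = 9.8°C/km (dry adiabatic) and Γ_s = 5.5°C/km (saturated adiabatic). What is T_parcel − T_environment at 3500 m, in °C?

+5.7°C (parcel warmer than environment)

Parcel:
  Dry to 1500 m: -9.8 × 0.9 km = -8.82°C, so T = 18.98°C.
  Saturated to 3500 m: -5.5 × 2 km = -11°C, so T = 7.98°C.
Environment:
  Environment to 3500 m: -8.8 × 2.9 km = -25.52°C, so T = 2.28°C.
T_parcel − T_env = 7.98 − 2.28 = +5.7°C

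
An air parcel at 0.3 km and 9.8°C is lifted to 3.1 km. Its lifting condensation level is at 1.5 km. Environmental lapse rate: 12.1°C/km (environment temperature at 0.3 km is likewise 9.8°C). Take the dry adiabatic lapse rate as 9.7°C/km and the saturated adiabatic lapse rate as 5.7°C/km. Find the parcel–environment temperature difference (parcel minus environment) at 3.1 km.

Parcel:
  300 → 1500 m (dry, 9.7°C/km): ΔT = -9.7 × 1.2 = -11.64°C → T = -1.84°C
  1500 → 3100 m (saturated, 5.7°C/km): ΔT = -5.7 × 1.6 = -9.12°C → T = -10.96°C
Environment:
  300 → 3100 m (environment, 12.1°C/km): ΔT = -12.1 × 2.8 = -33.88°C → T = -24.08°C
T_parcel − T_env = -10.96 − (-24.08) = +13.12°C

+13.12°C (parcel warmer than environment)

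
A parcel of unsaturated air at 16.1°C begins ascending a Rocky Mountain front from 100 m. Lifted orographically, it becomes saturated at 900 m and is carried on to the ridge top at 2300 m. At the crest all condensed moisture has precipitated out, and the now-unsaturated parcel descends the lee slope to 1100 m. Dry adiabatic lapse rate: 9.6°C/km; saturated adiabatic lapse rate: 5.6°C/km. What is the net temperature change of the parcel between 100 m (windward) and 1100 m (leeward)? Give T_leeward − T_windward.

From 100 m to 900 m (dry): cools by 9.6 × 0.8 = 7.68°C, giving 8.42°C.
From 900 m to 2300 m (saturated): cools by 5.6 × 1.4 = 7.84°C, giving 0.58°C.
From 2300 m to 1100 m (dry descent): warms by 9.6 × 1.2 = 11.52°C, giving 12.1°C.
Net change vs windward start: 12.1 − 16.1 = -4°C

-4°C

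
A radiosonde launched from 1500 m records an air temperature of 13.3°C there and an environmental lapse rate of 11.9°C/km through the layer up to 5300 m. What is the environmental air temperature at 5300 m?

-31.92°C

Environmental to 5300 m: -11.9 × 3.8 km = -45.22°C, so T = -31.92°C.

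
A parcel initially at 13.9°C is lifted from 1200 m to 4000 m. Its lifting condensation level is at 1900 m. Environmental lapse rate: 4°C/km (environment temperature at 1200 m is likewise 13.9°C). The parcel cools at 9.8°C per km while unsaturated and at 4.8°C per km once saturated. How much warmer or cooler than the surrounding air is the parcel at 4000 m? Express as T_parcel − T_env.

Parcel:
  Dry to 1900 m: -9.8 × 0.7 km = -6.86°C, so T = 7.04°C.
  Saturated to 4000 m: -4.8 × 2.1 km = -10.08°C, so T = -3.04°C.
Environment:
  Environment to 4000 m: -4 × 2.8 km = -11.2°C, so T = 2.7°C.
T_parcel − T_env = -3.04 − 2.7 = -5.74°C

-5.74°C (parcel cooler than environment)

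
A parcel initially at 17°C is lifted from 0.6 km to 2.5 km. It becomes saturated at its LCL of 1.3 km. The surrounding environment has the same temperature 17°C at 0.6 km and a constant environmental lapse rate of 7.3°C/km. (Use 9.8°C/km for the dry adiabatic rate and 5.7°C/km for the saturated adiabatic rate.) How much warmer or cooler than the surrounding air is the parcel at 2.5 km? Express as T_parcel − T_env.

+0.17°C (parcel warmer than environment)

Parcel:
  600–1300 m, dry: Δz = 0.7 km ⇒ ΔT = -6.86°C; T = 10.14°C
  1300–2500 m, saturated: Δz = 1.2 km ⇒ ΔT = -6.84°C; T = 3.3°C
Environment:
  600–2500 m, environment: Δz = 1.9 km ⇒ ΔT = -13.87°C; T = 3.13°C
T_parcel − T_env = 3.3 − 3.13 = +0.17°C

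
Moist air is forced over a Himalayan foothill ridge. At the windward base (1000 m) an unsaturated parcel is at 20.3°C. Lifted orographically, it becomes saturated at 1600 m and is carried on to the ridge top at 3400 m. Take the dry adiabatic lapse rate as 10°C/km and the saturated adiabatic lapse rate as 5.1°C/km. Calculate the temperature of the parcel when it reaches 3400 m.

Dry to 1600 m: -10 × 0.6 km = -6°C, so T = 14.3°C.
Saturated to 3400 m: -5.1 × 1.8 km = -9.18°C, so T = 5.12°C.

5.12°C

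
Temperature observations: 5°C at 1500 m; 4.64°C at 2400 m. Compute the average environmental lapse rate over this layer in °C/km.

0.4°C/km

Γ = −ΔT/Δz = (5 − 4.64) / (2400 − 1500) m
  = 0.36°C / 0.9 km = 0.4°C/km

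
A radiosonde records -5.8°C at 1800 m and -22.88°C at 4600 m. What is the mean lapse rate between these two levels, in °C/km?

6.1°C/km

Γ = −ΔT/Δz = (-5.8 − (-22.88)) / (4600 − 1800) m
  = 17.08°C / 2.8 km = 6.1°C/km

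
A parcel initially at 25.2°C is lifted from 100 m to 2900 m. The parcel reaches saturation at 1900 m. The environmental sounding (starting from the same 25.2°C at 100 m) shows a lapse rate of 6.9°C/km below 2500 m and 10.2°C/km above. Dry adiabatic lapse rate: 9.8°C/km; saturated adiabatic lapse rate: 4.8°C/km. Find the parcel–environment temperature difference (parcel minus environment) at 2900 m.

-1.8°C (parcel cooler than environment)

Parcel:
  100–1900 m, dry: Δz = 1.8 km ⇒ ΔT = -17.64°C; T = 7.56°C
  1900–2900 m, saturated: Δz = 1 km ⇒ ΔT = -4.8°C; T = 2.76°C
Environment:
  100–2500 m, environment, lower layer: Δz = 2.4 km ⇒ ΔT = -16.56°C; T = 8.64°C
  2500–2900 m, environment, upper layer: Δz = 0.4 km ⇒ ΔT = -4.08°C; T = 4.56°C
T_parcel − T_env = 2.76 − 4.56 = -1.8°C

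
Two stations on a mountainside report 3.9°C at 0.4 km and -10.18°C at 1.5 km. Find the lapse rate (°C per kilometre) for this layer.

Γ = −ΔT/Δz = (3.9 − (-10.18)) / (1500 − 400) m
  = 14.08°C / 1.1 km = 12.8°C/km

12.8°C/km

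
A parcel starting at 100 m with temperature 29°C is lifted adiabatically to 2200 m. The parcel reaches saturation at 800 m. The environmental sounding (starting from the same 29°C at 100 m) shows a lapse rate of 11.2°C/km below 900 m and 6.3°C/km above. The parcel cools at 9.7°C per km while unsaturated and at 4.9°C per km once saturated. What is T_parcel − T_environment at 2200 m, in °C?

+3.5°C (parcel warmer than environment)

Parcel:
  From 100 m to 800 m (dry): cools by 9.7 × 0.7 = 6.79°C, giving 22.21°C.
  From 800 m to 2200 m (saturated): cools by 4.9 × 1.4 = 6.86°C, giving 15.35°C.
Environment:
  From 100 m to 900 m (environment, lower layer): cools by 11.2 × 0.8 = 8.96°C, giving 20.04°C.
  From 900 m to 2200 m (environment, upper layer): cools by 6.3 × 1.3 = 8.19°C, giving 11.85°C.
T_parcel − T_env = 15.35 − 11.85 = +3.5°C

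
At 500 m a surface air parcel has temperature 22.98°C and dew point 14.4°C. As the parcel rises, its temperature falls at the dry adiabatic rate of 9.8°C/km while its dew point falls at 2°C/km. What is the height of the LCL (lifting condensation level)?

1600 m

T and T_d converge at 9.8 − 2 = 7.8°C per km
Height above start = (22.98 − 14.4) / 7.8 = 1.1 km
LCL altitude = 500 m + 1100 m = 1600 m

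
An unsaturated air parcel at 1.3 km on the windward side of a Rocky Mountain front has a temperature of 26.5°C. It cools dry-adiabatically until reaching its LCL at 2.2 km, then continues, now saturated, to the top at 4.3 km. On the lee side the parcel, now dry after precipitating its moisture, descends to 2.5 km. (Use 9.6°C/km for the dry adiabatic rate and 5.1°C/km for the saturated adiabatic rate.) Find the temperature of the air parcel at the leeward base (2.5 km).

1300 → 2200 m (dry, 9.6°C/km): ΔT = -9.6 × 0.9 = -8.64°C → T = 17.86°C
2200 → 4300 m (saturated, 5.1°C/km): ΔT = -5.1 × 2.1 = -10.71°C → T = 7.15°C
4300 → 2500 m (dry descent, 9.6°C/km): ΔT = +9.6 × 1.8 = +17.28°C → T = 24.43°C

24.43°C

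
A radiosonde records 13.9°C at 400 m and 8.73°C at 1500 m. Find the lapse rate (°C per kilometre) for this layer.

Γ = −ΔT/Δz = (13.9 − 8.73) / (1500 − 400) m
  = 5.17°C / 1.1 km = 4.7°C/km

4.7°C/km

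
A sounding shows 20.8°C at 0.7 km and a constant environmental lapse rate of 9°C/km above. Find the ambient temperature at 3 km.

0.1°C

Environmental to 3000 m: -9 × 2.3 km = -20.7°C, so T = 0.1°C.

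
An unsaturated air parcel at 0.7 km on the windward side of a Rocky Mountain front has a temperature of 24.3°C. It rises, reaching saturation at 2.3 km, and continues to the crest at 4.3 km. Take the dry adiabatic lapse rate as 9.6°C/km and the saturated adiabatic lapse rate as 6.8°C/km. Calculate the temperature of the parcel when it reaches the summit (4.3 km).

-4.66°C

700–2300 m, dry: Δz = 1.6 km ⇒ ΔT = -15.36°C; T = 8.94°C
2300–4300 m, saturated: Δz = 2 km ⇒ ΔT = -13.6°C; T = -4.66°C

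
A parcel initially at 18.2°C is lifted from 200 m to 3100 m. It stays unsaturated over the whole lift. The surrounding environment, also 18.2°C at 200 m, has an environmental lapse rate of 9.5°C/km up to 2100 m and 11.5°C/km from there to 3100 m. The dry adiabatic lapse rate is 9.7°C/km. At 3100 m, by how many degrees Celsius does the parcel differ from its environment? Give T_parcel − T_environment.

+1.42°C (parcel warmer than environment)

Parcel:
  200 → 3100 m (dry, 9.7°C/km): ΔT = -9.7 × 2.9 = -28.13°C → T = -9.93°C
Environment:
  200 → 2100 m (environment, lower layer, 9.5°C/km): ΔT = -9.5 × 1.9 = -18.05°C → T = 0.15°C
  2100 → 3100 m (environment, upper layer, 11.5°C/km): ΔT = -11.5 × 1 = -11.5°C → T = -11.35°C
T_parcel − T_env = -9.93 − (-11.35) = +1.42°C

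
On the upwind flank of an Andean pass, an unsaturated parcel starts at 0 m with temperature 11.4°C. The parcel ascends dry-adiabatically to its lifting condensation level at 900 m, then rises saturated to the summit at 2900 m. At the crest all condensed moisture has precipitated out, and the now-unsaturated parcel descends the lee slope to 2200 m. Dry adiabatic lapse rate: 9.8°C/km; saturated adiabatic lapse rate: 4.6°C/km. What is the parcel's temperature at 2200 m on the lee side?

0.24°C

Dry to 900 m: -9.8 × 0.9 km = -8.82°C, so T = 2.58°C.
Saturated to 2900 m: -4.6 × 2 km = -9.2°C, so T = -6.62°C.
Dry descent to 2200 m: +9.8 × 0.7 km = +6.86°C, so T = 0.24°C.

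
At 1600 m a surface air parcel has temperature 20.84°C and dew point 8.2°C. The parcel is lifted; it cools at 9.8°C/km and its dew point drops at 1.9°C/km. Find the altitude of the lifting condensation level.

3200 m

T and T_d converge at 9.8 − 1.9 = 7.9°C per km
Height above start = (20.84 − 8.2) / 7.9 = 1.6 km
LCL altitude = 1600 m + 1600 m = 3200 m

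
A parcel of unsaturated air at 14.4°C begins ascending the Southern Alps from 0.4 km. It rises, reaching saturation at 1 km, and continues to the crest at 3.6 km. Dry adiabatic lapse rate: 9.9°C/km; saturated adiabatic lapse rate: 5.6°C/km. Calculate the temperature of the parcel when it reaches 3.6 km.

From 400 m to 1000 m (dry): cools by 9.9 × 0.6 = 5.94°C, giving 8.46°C.
From 1000 m to 3600 m (saturated): cools by 5.6 × 2.6 = 14.56°C, giving -6.1°C.

-6.1°C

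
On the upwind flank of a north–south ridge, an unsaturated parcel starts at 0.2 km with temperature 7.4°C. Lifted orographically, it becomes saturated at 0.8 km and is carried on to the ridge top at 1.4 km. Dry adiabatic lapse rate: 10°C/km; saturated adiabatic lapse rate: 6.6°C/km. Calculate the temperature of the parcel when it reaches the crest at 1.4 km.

200–800 m, dry: Δz = 0.6 km ⇒ ΔT = -6°C; T = 1.4°C
800–1400 m, saturated: Δz = 0.6 km ⇒ ΔT = -3.96°C; T = -2.56°C

-2.56°C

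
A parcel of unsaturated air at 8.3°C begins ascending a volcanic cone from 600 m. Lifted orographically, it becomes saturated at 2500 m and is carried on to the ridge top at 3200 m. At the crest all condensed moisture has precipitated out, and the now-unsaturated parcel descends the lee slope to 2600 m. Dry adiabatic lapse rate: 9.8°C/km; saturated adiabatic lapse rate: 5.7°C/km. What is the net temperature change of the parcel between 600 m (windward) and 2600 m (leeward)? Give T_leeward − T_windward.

600 → 2500 m (dry, 9.8°C/km): ΔT = -9.8 × 1.9 = -18.62°C → T = -10.32°C
2500 → 3200 m (saturated, 5.7°C/km): ΔT = -5.7 × 0.7 = -3.99°C → T = -14.31°C
3200 → 2600 m (dry descent, 9.8°C/km): ΔT = +9.8 × 0.6 = +5.88°C → T = -8.43°C
Net change vs windward start: -8.43 − 8.3 = -16.73°C

-16.73°C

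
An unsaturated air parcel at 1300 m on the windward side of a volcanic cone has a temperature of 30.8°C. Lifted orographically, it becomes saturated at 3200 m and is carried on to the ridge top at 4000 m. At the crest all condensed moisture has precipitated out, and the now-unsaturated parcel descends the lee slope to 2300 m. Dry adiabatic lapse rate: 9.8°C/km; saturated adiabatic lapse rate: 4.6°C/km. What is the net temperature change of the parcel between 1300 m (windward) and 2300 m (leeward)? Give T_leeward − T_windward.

1300–3200 m, dry: Δz = 1.9 km ⇒ ΔT = -18.62°C; T = 12.18°C
3200–4000 m, saturated: Δz = 0.8 km ⇒ ΔT = -3.68°C; T = 8.5°C
4000–2300 m, dry descent: Δz = 1.7 km ⇒ ΔT = +16.66°C; T = 25.16°C
Net change vs windward start: 25.16 − 30.8 = -5.64°C

-5.64°C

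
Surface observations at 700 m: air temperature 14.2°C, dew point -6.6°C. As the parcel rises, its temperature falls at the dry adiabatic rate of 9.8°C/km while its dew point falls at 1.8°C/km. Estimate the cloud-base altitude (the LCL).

T and T_d converge at 9.8 − 1.8 = 8°C per km
Height above start = (14.2 − (-6.6)) / 8 = 2.6 km
LCL altitude = 700 m + 2600 m = 3300 m

3300 m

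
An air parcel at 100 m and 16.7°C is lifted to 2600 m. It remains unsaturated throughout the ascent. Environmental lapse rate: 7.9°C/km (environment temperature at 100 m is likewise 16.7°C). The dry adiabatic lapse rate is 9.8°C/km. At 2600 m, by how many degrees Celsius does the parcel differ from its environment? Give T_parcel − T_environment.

Parcel:
  From 100 m to 2600 m (dry): cools by 9.8 × 2.5 = 24.5°C, giving -7.8°C.
Environment:
  From 100 m to 2600 m (environment): cools by 7.9 × 2.5 = 19.75°C, giving -3.05°C.
T_parcel − T_env = -7.8 − (-3.05) = -4.75°C

-4.75°C (parcel cooler than environment)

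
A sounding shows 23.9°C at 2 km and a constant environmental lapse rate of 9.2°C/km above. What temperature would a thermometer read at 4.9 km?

-2.78°C

2000–4900 m, environmental: Δz = 2.9 km ⇒ ΔT = -26.68°C; T = -2.78°C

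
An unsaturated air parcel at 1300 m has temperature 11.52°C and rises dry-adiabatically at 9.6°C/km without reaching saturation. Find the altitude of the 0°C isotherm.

2500 m

Height above start = (11.52 − 0) / 9.6 = 1.2 km
Altitude = 1300 m + 1200 m = 2500 m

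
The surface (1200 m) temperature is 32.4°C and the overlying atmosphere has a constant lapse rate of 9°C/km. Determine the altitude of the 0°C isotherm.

Height above start = (32.4 − 0) / 9 = 3.6 km
Altitude = 1200 m + 3600 m = 4800 m

4800 m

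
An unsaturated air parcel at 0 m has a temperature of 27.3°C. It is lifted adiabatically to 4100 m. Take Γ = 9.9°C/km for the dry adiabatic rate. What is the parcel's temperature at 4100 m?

Dry adiabatic to 4100 m: -9.9 × 4.1 km = -40.59°C, so T = -13.29°C.

-13.29°C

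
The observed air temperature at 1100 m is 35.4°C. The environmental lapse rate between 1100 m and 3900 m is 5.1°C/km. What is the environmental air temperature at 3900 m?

1100 → 3900 m (environmental, 5.1°C/km): ΔT = -5.1 × 2.8 = -14.28°C → T = 21.12°C

21.12°C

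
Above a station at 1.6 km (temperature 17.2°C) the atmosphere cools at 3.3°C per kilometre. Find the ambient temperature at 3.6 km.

10.6°C

1600 → 3600 m (environmental, 3.3°C/km): ΔT = -3.3 × 2 = -6.6°C → T = 10.6°C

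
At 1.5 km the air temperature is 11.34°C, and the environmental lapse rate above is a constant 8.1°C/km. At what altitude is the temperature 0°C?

2.9 km

Height above start = (11.34 − 0) / 8.1 = 1.4 km
Altitude = 1500 m + 1400 m = 2900 m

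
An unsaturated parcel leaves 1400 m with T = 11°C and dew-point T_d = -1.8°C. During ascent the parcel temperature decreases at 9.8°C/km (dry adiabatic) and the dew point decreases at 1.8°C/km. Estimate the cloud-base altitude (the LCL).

3000 m

T and T_d converge at 9.8 − 1.8 = 8°C per km
Height above start = (11 − (-1.8)) / 8 = 1.6 km
LCL altitude = 1400 m + 1600 m = 3000 m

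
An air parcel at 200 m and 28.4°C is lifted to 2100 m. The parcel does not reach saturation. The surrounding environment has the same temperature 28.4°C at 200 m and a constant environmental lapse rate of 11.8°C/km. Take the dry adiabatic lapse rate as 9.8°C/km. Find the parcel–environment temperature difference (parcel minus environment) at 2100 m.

+3.8°C (parcel warmer than environment)

Parcel:
  200 → 2100 m (dry, 9.8°C/km): ΔT = -9.8 × 1.9 = -18.62°C → T = 9.78°C
Environment:
  200 → 2100 m (environment, 11.8°C/km): ΔT = -11.8 × 1.9 = -22.42°C → T = 5.98°C
T_parcel − T_env = 9.78 − 5.98 = +3.8°C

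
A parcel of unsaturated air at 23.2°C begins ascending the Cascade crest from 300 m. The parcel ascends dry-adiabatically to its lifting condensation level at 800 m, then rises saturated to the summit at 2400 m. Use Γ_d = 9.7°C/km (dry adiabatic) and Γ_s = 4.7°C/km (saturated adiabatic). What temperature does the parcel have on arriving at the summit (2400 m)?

10.83°C

300 → 800 m (dry, 9.7°C/km): ΔT = -9.7 × 0.5 = -4.85°C → T = 18.35°C
800 → 2400 m (saturated, 4.7°C/km): ΔT = -4.7 × 1.6 = -7.52°C → T = 10.83°C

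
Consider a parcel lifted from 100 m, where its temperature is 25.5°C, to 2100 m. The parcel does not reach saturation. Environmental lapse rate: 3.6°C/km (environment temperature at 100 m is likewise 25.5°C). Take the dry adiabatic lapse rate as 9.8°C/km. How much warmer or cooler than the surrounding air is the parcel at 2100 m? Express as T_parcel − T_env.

-12.4°C (parcel cooler than environment)

Parcel:
  100 → 2100 m (dry, 9.8°C/km): ΔT = -9.8 × 2 = -19.6°C → T = 5.9°C
Environment:
  100 → 2100 m (environment, 3.6°C/km): ΔT = -3.6 × 2 = -7.2°C → T = 18.3°C
T_parcel − T_env = 5.9 − 18.3 = -12.4°C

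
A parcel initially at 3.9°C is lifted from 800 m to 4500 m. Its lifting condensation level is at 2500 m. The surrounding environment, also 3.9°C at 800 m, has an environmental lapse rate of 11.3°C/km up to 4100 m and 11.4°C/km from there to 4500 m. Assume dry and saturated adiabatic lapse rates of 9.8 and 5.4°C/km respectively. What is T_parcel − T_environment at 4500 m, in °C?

+14.39°C (parcel warmer than environment)

Parcel:
  From 800 m to 2500 m (dry): cools by 9.8 × 1.7 = 16.66°C, giving -12.76°C.
  From 2500 m to 4500 m (saturated): cools by 5.4 × 2 = 10.8°C, giving -23.56°C.
Environment:
  From 800 m to 4100 m (environment, lower layer): cools by 11.3 × 3.3 = 37.29°C, giving -33.39°C.
  From 4100 m to 4500 m (environment, upper layer): cools by 11.4 × 0.4 = 4.56°C, giving -37.95°C.
T_parcel − T_env = -23.56 − (-37.95) = +14.39°C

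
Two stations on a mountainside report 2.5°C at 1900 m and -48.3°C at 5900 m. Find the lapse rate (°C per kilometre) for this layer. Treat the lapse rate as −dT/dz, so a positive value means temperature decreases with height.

Γ = −ΔT/Δz = (2.5 − (-48.3)) / (5900 − 1900) m
  = 50.8°C / 4 km = 12.7°C/km

12.7°C/km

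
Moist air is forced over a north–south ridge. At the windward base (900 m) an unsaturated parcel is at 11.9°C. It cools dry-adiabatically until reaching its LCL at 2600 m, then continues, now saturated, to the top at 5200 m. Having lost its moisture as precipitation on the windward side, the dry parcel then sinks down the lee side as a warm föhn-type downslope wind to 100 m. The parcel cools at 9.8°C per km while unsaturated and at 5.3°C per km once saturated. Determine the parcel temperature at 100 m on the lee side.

31.44°C

Dry to 2600 m: -9.8 × 1.7 km = -16.66°C, so T = -4.76°C.
Saturated to 5200 m: -5.3 × 2.6 km = -13.78°C, so T = -18.54°C.
Dry descent to 100 m: +9.8 × 5.1 km = +49.98°C, so T = 31.44°C.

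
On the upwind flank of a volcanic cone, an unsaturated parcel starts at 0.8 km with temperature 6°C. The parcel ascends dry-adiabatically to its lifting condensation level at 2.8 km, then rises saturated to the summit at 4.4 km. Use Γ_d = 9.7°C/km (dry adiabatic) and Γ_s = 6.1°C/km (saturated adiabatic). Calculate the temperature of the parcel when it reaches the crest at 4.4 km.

-23.16°C

Dry to 2800 m: -9.7 × 2 km = -19.4°C, so T = -13.4°C.
Saturated to 4400 m: -6.1 × 1.6 km = -9.76°C, so T = -23.16°C.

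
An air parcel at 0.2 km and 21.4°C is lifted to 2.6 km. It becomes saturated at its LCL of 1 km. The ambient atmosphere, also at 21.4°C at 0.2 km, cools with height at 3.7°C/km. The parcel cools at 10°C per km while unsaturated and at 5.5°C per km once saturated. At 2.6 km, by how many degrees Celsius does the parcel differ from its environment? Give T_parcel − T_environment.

Parcel:
  From 200 m to 1000 m (dry): cools by 10 × 0.8 = 8°C, giving 13.4°C.
  From 1000 m to 2600 m (saturated): cools by 5.5 × 1.6 = 8.8°C, giving 4.6°C.
Environment:
  From 200 m to 2600 m (environment): cools by 3.7 × 2.4 = 8.88°C, giving 12.52°C.
T_parcel − T_env = 4.6 − 12.52 = -7.92°C

-7.92°C (parcel cooler than environment)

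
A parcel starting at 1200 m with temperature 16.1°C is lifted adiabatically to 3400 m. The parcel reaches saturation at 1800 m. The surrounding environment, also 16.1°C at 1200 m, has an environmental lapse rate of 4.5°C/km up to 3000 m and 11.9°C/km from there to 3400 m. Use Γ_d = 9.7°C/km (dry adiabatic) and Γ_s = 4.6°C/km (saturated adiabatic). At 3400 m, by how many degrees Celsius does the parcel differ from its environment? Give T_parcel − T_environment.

-0.32°C (parcel cooler than environment)

Parcel:
  1200 → 1800 m (dry, 9.7°C/km): ΔT = -9.7 × 0.6 = -5.82°C → T = 10.28°C
  1800 → 3400 m (saturated, 4.6°C/km): ΔT = -4.6 × 1.6 = -7.36°C → T = 2.92°C
Environment:
  1200 → 3000 m (environment, lower layer, 4.5°C/km): ΔT = -4.5 × 1.8 = -8.1°C → T = 8°C
  3000 → 3400 m (environment, upper layer, 11.9°C/km): ΔT = -11.9 × 0.4 = -4.76°C → T = 3.24°C
T_parcel − T_env = 2.92 − 3.24 = -0.32°C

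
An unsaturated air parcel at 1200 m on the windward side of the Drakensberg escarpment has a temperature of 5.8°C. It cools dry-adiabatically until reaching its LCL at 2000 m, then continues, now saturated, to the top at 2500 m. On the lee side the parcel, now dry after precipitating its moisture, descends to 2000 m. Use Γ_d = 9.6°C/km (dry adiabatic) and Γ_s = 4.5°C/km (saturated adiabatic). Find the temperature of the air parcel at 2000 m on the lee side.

Dry to 2000 m: -9.6 × 0.8 km = -7.68°C, so T = -1.88°C.
Saturated to 2500 m: -4.5 × 0.5 km = -2.25°C, so T = -4.13°C.
Dry descent to 2000 m: +9.6 × 0.5 km = +4.8°C, so T = 0.67°C.

0.67°C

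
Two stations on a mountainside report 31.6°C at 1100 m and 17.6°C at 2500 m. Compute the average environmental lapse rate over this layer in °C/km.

Γ = −ΔT/Δz = (31.6 − 17.6) / (2500 − 1100) m
  = 14°C / 1.4 km = 10°C/km

10°C/km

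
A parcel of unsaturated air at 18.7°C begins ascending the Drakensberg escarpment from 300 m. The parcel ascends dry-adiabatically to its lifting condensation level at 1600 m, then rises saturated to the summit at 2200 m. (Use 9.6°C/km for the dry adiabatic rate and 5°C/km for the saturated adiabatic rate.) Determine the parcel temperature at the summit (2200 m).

3.22°C

Dry to 1600 m: -9.6 × 1.3 km = -12.48°C, so T = 6.22°C.
Saturated to 2200 m: -5 × 0.6 km = -3°C, so T = 3.22°C.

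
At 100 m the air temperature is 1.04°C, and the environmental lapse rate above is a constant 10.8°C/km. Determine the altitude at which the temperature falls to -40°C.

Height above start = (1.04 − (-40)) / 10.8 = 3.8 km
Altitude = 100 m + 3800 m = 3900 m

3900 m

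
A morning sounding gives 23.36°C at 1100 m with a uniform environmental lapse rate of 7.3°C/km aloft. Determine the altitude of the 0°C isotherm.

4300 m

Height above start = (23.36 − 0) / 7.3 = 3.2 km
Altitude = 1100 m + 3200 m = 4300 m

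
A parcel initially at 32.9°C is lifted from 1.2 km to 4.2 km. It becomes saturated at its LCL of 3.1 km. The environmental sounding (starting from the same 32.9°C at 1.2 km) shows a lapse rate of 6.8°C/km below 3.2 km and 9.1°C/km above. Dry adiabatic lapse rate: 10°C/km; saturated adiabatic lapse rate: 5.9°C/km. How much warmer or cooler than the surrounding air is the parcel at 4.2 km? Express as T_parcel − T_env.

-2.79°C (parcel cooler than environment)

Parcel:
  1200–3100 m, dry: Δz = 1.9 km ⇒ ΔT = -19°C; T = 13.9°C
  3100–4200 m, saturated: Δz = 1.1 km ⇒ ΔT = -6.49°C; T = 7.41°C
Environment:
  1200–3200 m, environment, lower layer: Δz = 2 km ⇒ ΔT = -13.6°C; T = 19.3°C
  3200–4200 m, environment, upper layer: Δz = 1 km ⇒ ΔT = -9.1°C; T = 10.2°C
T_parcel − T_env = 7.41 − 10.2 = -2.79°C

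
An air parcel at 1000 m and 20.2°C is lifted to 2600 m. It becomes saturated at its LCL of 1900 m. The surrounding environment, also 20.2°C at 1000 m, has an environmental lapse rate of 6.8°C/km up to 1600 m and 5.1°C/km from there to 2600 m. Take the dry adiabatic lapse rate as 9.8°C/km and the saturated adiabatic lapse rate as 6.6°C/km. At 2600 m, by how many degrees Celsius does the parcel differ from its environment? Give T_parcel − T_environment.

Parcel:
  1000 → 1900 m (dry, 9.8°C/km): ΔT = -9.8 × 0.9 = -8.82°C → T = 11.38°C
  1900 → 2600 m (saturated, 6.6°C/km): ΔT = -6.6 × 0.7 = -4.62°C → T = 6.76°C
Environment:
  1000 → 1600 m (environment, lower layer, 6.8°C/km): ΔT = -6.8 × 0.6 = -4.08°C → T = 16.12°C
  1600 → 2600 m (environment, upper layer, 5.1°C/km): ΔT = -5.1 × 1 = -5.1°C → T = 11.02°C
T_parcel − T_env = 6.76 − 11.02 = -4.26°C

-4.26°C (parcel cooler than environment)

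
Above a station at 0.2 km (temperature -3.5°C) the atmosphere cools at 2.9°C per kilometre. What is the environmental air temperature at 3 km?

-11.62°C

200–3000 m, environmental: Δz = 2.8 km ⇒ ΔT = -8.12°C; T = -11.62°C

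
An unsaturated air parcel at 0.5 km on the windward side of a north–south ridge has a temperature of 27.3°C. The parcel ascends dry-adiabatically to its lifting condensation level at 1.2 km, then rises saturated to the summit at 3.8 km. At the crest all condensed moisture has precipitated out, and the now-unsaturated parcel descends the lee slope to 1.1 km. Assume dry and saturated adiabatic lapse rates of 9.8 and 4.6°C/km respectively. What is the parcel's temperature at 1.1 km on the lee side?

500–1200 m, dry: Δz = 0.7 km ⇒ ΔT = -6.86°C; T = 20.44°C
1200–3800 m, saturated: Δz = 2.6 km ⇒ ΔT = -11.96°C; T = 8.48°C
3800–1100 m, dry descent: Δz = 2.7 km ⇒ ΔT = +26.46°C; T = 34.94°C

34.94°C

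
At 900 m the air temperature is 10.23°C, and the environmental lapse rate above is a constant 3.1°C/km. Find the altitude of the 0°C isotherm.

Height above start = (10.23 − 0) / 3.1 = 3.3 km
Altitude = 900 m + 3300 m = 4200 m

4200 m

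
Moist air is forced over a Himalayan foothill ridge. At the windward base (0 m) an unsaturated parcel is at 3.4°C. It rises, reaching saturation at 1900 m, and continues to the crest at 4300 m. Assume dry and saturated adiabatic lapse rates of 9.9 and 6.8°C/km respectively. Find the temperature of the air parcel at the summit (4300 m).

From 0 m to 1900 m (dry): cools by 9.9 × 1.9 = 18.81°C, giving -15.41°C.
From 1900 m to 4300 m (saturated): cools by 6.8 × 2.4 = 16.32°C, giving -31.73°C.

-31.73°C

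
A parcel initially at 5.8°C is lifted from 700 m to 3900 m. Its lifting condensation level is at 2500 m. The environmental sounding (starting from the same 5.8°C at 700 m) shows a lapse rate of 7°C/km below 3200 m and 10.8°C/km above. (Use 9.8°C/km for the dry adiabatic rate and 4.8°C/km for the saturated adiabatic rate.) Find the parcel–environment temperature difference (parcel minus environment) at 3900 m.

+0.7°C (parcel warmer than environment)

Parcel:
  From 700 m to 2500 m (dry): cools by 9.8 × 1.8 = 17.64°C, giving -11.84°C.
  From 2500 m to 3900 m (saturated): cools by 4.8 × 1.4 = 6.72°C, giving -18.56°C.
Environment:
  From 700 m to 3200 m (environment, lower layer): cools by 7 × 2.5 = 17.5°C, giving -11.7°C.
  From 3200 m to 3900 m (environment, upper layer): cools by 10.8 × 0.7 = 7.56°C, giving -19.26°C.
T_parcel − T_env = -18.56 − (-19.26) = +0.7°C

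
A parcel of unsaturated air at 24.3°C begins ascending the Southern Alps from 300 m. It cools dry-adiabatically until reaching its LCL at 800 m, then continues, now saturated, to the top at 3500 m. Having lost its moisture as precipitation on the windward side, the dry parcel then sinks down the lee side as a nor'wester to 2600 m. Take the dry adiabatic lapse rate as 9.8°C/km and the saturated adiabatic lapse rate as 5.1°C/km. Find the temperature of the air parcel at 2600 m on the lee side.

14.45°C

Dry to 800 m: -9.8 × 0.5 km = -4.9°C, so T = 19.4°C.
Saturated to 3500 m: -5.1 × 2.7 km = -13.77°C, so T = 5.63°C.
Dry descent to 2600 m: +9.8 × 0.9 km = +8.82°C, so T = 14.45°C.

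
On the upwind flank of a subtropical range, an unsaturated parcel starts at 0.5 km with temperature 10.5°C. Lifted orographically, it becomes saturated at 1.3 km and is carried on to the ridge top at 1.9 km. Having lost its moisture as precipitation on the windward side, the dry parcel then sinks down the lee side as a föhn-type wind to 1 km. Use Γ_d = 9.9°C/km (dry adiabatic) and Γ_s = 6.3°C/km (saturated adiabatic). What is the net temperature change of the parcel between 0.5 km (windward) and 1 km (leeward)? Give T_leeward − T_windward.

-2.79°C

500–1300 m, dry: Δz = 0.8 km ⇒ ΔT = -7.92°C; T = 2.58°C
1300–1900 m, saturated: Δz = 0.6 km ⇒ ΔT = -3.78°C; T = -1.2°C
1900–1000 m, dry descent: Δz = 0.9 km ⇒ ΔT = +8.91°C; T = 7.71°C
Net change vs windward start: 7.71 − 10.5 = -2.79°C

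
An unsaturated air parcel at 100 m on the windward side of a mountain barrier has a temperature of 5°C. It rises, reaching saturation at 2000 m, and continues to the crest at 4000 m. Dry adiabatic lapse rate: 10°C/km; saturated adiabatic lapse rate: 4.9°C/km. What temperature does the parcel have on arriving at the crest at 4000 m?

-23.8°C

100–2000 m, dry: Δz = 1.9 km ⇒ ΔT = -19°C; T = -14°C
2000–4000 m, saturated: Δz = 2 km ⇒ ΔT = -9.8°C; T = -23.8°C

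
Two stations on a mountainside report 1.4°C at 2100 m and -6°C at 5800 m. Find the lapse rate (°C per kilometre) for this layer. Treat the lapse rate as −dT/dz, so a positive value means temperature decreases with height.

Γ = −ΔT/Δz = (1.4 − (-6)) / (5800 − 2100) m
  = 7.4°C / 3.7 km = 2°C/km

2°C/km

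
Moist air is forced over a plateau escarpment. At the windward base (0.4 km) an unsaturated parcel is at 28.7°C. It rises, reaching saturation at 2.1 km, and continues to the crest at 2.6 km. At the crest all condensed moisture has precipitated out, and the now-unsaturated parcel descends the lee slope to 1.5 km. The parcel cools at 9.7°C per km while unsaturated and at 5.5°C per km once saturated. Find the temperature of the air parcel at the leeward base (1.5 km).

20.13°C

Dry to 2100 m: -9.7 × 1.7 km = -16.49°C, so T = 12.21°C.
Saturated to 2600 m: -5.5 × 0.5 km = -2.75°C, so T = 9.46°C.
Dry descent to 1500 m: +9.7 × 1.1 km = +10.67°C, so T = 20.13°C.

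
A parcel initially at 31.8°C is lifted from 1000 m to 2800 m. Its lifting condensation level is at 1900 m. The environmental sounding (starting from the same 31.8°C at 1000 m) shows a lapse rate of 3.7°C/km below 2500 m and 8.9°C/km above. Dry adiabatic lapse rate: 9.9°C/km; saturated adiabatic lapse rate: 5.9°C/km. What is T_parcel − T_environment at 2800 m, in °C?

-6°C (parcel cooler than environment)

Parcel:
  Dry to 1900 m: -9.9 × 0.9 km = -8.91°C, so T = 22.89°C.
  Saturated to 2800 m: -5.9 × 0.9 km = -5.31°C, so T = 17.58°C.
Environment:
  Environment, lower layer to 2500 m: -3.7 × 1.5 km = -5.55°C, so T = 26.25°C.
  Environment, upper layer to 2800 m: -8.9 × 0.3 km = -2.67°C, so T = 23.58°C.
T_parcel − T_env = 17.58 − 23.58 = -6°C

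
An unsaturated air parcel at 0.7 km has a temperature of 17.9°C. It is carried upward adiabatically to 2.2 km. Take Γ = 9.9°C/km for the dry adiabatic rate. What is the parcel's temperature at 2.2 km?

3.05°C

700–2200 m, dry adiabatic: Δz = 1.5 km ⇒ ΔT = -14.85°C; T = 3.05°C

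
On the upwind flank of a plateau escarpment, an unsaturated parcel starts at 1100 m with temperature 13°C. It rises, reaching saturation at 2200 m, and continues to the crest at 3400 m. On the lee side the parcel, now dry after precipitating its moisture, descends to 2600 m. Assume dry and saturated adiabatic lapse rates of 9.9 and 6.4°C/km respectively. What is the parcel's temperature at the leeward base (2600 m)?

Dry to 2200 m: -9.9 × 1.1 km = -10.89°C, so T = 2.11°C.
Saturated to 3400 m: -6.4 × 1.2 km = -7.68°C, so T = -5.57°C.
Dry descent to 2600 m: +9.9 × 0.8 km = +7.92°C, so T = 2.35°C.

2.35°C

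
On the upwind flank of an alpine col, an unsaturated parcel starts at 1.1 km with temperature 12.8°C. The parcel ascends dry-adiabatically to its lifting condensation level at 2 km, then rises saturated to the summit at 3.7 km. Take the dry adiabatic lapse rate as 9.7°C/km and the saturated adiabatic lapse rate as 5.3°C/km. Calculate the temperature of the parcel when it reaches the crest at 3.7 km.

1100 → 2000 m (dry, 9.7°C/km): ΔT = -9.7 × 0.9 = -8.73°C → T = 4.07°C
2000 → 3700 m (saturated, 5.3°C/km): ΔT = -5.3 × 1.7 = -9.01°C → T = -4.94°C

-4.94°C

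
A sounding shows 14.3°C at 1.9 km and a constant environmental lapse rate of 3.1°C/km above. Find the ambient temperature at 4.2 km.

7.17°C

Environmental to 4200 m: -3.1 × 2.3 km = -7.13°C, so T = 7.17°C.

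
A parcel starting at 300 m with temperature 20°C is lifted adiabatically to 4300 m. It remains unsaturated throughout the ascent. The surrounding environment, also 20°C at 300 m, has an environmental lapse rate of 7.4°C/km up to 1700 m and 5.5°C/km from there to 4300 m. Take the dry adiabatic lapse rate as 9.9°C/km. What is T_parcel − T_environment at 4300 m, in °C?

Parcel:
  From 300 m to 4300 m (dry): cools by 9.9 × 4 = 39.6°C, giving -19.6°C.
Environment:
  From 300 m to 1700 m (environment, lower layer): cools by 7.4 × 1.4 = 10.36°C, giving 9.64°C.
  From 1700 m to 4300 m (environment, upper layer): cools by 5.5 × 2.6 = 14.3°C, giving -4.66°C.
T_parcel − T_env = -19.6 − (-4.66) = -14.94°C

-14.94°C (parcel cooler than environment)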